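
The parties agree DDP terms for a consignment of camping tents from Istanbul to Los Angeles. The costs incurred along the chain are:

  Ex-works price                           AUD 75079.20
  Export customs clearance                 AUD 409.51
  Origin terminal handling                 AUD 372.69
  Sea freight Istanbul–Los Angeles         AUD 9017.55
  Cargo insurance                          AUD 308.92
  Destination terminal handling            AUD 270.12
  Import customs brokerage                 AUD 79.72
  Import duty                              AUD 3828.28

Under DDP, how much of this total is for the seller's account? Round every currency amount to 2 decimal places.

Seller's account: AUD 89365.99

DDP: the seller bears all costs including import duty.
Seller's account: goods 75079.20 + export clearance 409.51 + origin terminal 372.69 + freight 9017.55 + insurance 308.92 + destination terminal 270.12 + brokerage 79.72 + duty 3828.28 = 89365.99
Buyer's account: 0.00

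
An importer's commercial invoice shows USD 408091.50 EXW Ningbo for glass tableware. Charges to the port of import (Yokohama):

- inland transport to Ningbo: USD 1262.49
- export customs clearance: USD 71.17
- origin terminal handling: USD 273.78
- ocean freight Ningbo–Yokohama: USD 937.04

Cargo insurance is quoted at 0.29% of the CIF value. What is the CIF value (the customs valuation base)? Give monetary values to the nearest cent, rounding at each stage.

CIF value: USD 411830.29

Let C be the CIF value. C = EXW price + pre-shipment costs + freight + 0.29% × C
C − 0.29% × C = 408091.50 + 1262.49 + 71.17 + 273.78 + 937.04
0.9971 × C = 410635.98
C = 410635.98 / 0.9971 = 411830.29
Insurance premium = 0.29% × 411830.29 = 1194.31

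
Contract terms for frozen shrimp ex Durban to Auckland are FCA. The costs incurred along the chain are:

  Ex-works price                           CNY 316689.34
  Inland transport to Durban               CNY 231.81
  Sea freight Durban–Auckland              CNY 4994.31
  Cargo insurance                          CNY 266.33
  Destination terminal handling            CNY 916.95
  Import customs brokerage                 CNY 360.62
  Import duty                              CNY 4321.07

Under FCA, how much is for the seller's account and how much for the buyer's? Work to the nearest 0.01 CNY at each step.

FCA: the seller delivers export-cleared goods to the carrier; the buyer bears costs from that point.
Seller's account: goods 316689.34 + inland to port 231.81 = 316921.15
Buyer's account: freight 4994.31 + insurance 266.33 + destination terminal 916.95 + brokerage 360.62 + duty 4321.07 = 10859.28

Seller: CNY 316921.15; buyer: CNY 10859.28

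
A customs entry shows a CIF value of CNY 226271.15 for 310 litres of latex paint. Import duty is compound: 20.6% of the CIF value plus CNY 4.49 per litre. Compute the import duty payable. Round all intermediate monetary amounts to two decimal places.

Ad valorem component: 226271.15 × 20.6% = 46611.86
Specific component: 310 × 4.49 = 1391.90
Import duty = 46611.86 + 1391.90 = 48003.76

Import duty: CNY 48003.76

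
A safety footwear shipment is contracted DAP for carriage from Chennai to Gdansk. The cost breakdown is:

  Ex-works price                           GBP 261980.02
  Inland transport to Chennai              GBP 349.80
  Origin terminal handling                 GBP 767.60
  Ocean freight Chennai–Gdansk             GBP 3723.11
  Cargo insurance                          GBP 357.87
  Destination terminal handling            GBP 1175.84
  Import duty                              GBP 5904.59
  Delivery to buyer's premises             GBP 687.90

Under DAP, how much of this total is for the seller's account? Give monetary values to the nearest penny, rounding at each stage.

DAP: the seller bears all costs to the named destination except import duty and clearance.
Seller's account: goods 261980.02 + inland to port 349.80 + origin terminal 767.60 + freight 3723.11 + insurance 357.87 + destination terminal 1175.84 + delivery 687.90 = 269042.14
Buyer's account: duty 5904.59 = 5904.59

Seller's account: GBP 269042.14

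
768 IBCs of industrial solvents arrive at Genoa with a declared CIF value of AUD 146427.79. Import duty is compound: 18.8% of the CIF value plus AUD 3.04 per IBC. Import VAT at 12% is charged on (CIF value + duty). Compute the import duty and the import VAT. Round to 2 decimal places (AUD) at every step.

Import duty: AUD 29863.14; import VAT: AUD 21154.91

Ad valorem component: 146427.79 × 18.8% = 27528.42
Specific component: 768 × 3.04 = 2334.72
Import duty = 27528.42 + 2334.72 = 29863.14
VAT base = CIF + duty = 146427.79 + 29863.14 = 176290.93
Import VAT = 176290.93 × 12% = 21154.91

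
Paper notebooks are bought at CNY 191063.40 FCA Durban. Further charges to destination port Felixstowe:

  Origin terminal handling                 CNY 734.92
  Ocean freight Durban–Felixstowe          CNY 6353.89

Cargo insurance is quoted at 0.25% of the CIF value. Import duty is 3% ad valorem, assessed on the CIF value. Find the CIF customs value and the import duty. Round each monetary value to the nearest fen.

CIF value: CNY 198648.83; import duty: CNY 5959.46

Let C be the CIF value. C = FCA price + pre-shipment costs + freight + 0.25% × C
C − 0.25% × C = 191063.40 + 734.92 + 6353.89
0.9975 × C = 198152.21
C = 198152.21 / 0.9975 = 198648.83
Insurance premium = 0.25% × 198648.83 = 496.62
Import duty = 198648.83 × 3% = 5959.46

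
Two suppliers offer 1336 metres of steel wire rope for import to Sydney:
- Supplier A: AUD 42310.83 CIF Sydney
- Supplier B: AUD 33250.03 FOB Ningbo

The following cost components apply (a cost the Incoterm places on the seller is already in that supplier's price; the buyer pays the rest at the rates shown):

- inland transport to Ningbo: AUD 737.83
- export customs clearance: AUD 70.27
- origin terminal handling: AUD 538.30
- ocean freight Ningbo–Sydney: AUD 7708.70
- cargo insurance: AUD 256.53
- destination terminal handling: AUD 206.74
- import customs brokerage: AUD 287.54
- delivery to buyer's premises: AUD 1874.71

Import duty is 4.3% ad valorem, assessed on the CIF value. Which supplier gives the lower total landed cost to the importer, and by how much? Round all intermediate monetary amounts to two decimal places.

Supplier A (CIF):
The CIF price already equals the CIF value: 42310.83
Import duty = 42310.83 × 4.3% = 1819.37
Buyer bears (A): 206.74 + 287.54 + 1874.71 = 2368.99
Landed cost (A) = invoice 42310.83 + 2368.99 + duty 1819.37 = 46499.19
Supplier B (FOB):
CIF value = FOB price + freight + insurance = 33250.03 + 7708.70 + 256.53 = 41215.26
Import duty = 41215.26 × 4.3% = 1772.26
Buyer bears (B): 7708.70 + 256.53 + 206.74 + 287.54 + 1874.71 = 10334.22
Landed cost (B) = invoice 33250.03 + 10334.22 + duty 1772.26 = 45356.51
Difference = |46499.19 − 45356.51| = 1142.68

Supplier B is cheaper by AUD 1142.68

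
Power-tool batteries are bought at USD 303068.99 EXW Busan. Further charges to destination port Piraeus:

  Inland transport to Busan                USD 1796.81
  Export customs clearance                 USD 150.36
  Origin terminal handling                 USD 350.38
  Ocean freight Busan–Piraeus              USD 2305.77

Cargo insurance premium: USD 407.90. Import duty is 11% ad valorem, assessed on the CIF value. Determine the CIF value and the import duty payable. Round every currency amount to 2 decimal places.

CIF = EXW price + pre-shipment costs + freight + insurance
CIF = 303068.99 + 1796.81 + 150.36 + 350.38 + 2305.77 + 407.90 = 308080.21
Import duty = 308080.21 × 11% = 33888.82

CIF value: USD 308080.21; import duty: USD 33888.82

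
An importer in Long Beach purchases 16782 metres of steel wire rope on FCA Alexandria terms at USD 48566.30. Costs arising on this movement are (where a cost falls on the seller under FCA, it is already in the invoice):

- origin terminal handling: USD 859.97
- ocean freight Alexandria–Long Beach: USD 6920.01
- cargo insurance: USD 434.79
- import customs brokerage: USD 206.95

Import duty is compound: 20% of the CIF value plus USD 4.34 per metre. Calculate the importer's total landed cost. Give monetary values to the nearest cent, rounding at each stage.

Total landed cost: USD 141178.11

FCA: the seller delivers export-cleared goods to the carrier; the buyer bears costs from that point.
CIF value = FCA price + origin terminal + freight + insurance = 48566.30 + 859.97 + 6920.01 + 434.79 = 56781.07
Ad valorem component: 56781.07 × 20% = 11356.21
Specific component: 16782 × 4.34 = 72833.88
Import duty = 11356.21 + 72833.88 = 84190.09
Buyer bears: origin terminal 859.97 + freight 6920.01 + insurance 434.79 + brokerage 206.95 + duty 84190.09 = 92611.81
Landed cost = invoice 48566.30 + 92611.81 = 141178.11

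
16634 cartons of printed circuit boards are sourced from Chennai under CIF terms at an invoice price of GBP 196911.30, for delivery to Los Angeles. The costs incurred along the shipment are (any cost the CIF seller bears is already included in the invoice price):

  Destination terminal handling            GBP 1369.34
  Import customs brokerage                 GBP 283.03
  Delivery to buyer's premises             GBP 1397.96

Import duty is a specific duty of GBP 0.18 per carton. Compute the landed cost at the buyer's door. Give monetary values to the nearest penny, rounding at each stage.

CIF: the seller pays costs through ocean freight and marine insurance to the destination port.
The CIF price already equals the CIF value: 196911.30
Import duty = 16634 × 0.18 = 2994.12
Buyer bears: destination terminal 1369.34 + brokerage 283.03 + delivery 1397.96 + duty 2994.12 = 6044.45
Landed cost = invoice 196911.30 + 6044.45 = 202955.75

Total landed cost: GBP 202955.75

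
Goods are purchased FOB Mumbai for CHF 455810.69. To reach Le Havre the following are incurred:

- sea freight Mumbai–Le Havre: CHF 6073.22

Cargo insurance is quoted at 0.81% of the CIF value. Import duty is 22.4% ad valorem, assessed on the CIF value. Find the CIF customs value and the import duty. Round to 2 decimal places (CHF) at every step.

CIF value: CHF 465655.72; import duty: CHF 104306.88

Let C be the CIF value. C = FOB price + freight + 0.81% × C
C − 0.81% × C = 455810.69 + 6073.22
0.9919 × C = 461883.91
C = 461883.91 / 0.9919 = 465655.72
Insurance premium = 0.81% × 465655.72 = 3771.81
Import duty = 465655.72 × 22.4% = 104306.88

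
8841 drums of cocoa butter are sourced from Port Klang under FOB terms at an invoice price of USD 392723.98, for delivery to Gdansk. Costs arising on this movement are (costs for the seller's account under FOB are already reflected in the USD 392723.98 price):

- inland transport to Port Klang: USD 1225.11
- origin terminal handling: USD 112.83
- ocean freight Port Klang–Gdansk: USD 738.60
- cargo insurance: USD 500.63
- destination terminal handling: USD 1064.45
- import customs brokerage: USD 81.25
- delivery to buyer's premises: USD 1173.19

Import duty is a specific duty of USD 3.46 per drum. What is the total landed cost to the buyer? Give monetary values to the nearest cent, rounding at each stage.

Total landed cost: USD 426871.96

FOB: the seller bears costs until goods are on board at the origin port; the buyer bears freight, insurance and all costs thereafter.
Already in the invoice (seller's account under FOB): inland to port, origin terminal — exclude.
CIF value = FOB price + freight + insurance = 392723.98 + 738.60 + 500.63 = 393963.21
Import duty = 8841 × 3.46 = 30589.86
Buyer bears: freight 738.60 + insurance 500.63 + destination terminal 1064.45 + brokerage 81.25 + delivery 1173.19 + duty 30589.86 = 34147.98
Landed cost = invoice 392723.98 + 34147.98 = 426871.96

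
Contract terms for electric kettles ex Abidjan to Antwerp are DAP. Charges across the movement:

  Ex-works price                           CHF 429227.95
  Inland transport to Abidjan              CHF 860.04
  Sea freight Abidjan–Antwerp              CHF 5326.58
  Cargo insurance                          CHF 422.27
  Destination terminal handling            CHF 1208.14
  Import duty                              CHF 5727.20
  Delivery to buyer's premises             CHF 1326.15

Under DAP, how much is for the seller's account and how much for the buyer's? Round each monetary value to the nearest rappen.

DAP: the seller bears all costs to the named destination except import duty and clearance.
Seller's account: goods 429227.95 + inland to port 860.04 + freight 5326.58 + insurance 422.27 + destination terminal 1208.14 + delivery 1326.15 = 438371.13
Buyer's account: duty 5727.20 = 5727.20

Seller: CHF 438371.13; buyer: CHF 5727.20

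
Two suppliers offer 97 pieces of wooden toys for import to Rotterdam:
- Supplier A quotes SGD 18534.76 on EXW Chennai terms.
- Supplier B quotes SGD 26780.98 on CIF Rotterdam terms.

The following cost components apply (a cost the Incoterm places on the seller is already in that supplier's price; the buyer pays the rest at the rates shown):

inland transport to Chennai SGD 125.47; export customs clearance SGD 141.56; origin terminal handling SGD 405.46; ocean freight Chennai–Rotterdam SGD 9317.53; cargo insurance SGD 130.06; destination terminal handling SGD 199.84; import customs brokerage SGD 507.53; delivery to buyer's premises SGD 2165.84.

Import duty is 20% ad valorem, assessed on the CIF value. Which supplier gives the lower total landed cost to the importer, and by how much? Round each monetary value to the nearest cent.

Supplier A (EXW):
CIF value = EXW price + inland to port + export clearance + origin terminal + freight + insurance = 18534.76 + 125.47 + 141.56 + 405.46 + 9317.53 + 130.06 = 28654.84
Import duty = 28654.84 × 20% = 5730.97
Buyer bears (A): 125.47 + 141.56 + 405.46 + 9317.53 + 130.06 + 199.84 + 507.53 + 2165.84 = 12993.29
Landed cost (A) = invoice 18534.76 + 12993.29 + duty 5730.97 = 37259.02
Supplier B (CIF):
The CIF price already equals the CIF value: 26780.98
Import duty = 26780.98 × 20% = 5356.20
Buyer bears (B): 199.84 + 507.53 + 2165.84 = 2873.21
Landed cost (B) = invoice 26780.98 + 2873.21 + duty 5356.20 = 35010.39
Difference = |37259.02 − 35010.39| = 2248.63

Supplier B is cheaper by SGD 2248.63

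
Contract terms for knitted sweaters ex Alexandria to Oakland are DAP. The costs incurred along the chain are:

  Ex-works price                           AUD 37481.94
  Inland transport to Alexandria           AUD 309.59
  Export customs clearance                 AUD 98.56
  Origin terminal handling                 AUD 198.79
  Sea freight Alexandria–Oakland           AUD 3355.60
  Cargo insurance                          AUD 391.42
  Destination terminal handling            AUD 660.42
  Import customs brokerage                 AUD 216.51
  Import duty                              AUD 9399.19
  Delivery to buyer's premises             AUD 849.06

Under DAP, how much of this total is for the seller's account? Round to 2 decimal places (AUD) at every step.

DAP: the seller bears all costs to the named destination except import duty and clearance.
Seller's account: goods 37481.94 + inland to port 309.59 + export clearance 98.56 + origin terminal 198.79 + freight 3355.60 + insurance 391.42 + destination terminal 660.42 + delivery 849.06 = 43345.38
Buyer's account: brokerage 216.51 + duty 9399.19 = 9615.70

Seller's account: AUD 43345.38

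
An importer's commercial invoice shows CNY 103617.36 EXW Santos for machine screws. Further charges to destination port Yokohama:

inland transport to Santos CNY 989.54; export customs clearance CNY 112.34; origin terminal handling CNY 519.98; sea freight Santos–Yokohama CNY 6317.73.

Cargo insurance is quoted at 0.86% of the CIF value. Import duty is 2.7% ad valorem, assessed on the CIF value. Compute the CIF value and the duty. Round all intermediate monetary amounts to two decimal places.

Let C be the CIF value. C = EXW price + pre-shipment costs + freight + 0.86% × C
C − 0.86% × C = 103617.36 + 989.54 + 112.34 + 519.98 + 6317.73
0.9914 × C = 111556.95
C = 111556.95 / 0.9914 = 112524.66
Insurance premium = 0.86% × 112524.66 = 967.71
Import duty = 112524.66 × 2.7% = 3038.17

CIF value: CNY 112524.66; import duty: CNY 3038.17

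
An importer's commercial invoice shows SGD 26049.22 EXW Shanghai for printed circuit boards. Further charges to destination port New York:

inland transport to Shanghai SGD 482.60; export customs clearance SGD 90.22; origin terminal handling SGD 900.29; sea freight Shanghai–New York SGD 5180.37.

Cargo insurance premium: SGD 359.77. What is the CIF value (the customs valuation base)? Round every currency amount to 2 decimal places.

CIF value: SGD 33062.47

CIF = EXW price + pre-shipment costs + freight + insurance
CIF = 26049.22 + 482.60 + 90.22 + 900.29 + 5180.37 + 359.77 = 33062.47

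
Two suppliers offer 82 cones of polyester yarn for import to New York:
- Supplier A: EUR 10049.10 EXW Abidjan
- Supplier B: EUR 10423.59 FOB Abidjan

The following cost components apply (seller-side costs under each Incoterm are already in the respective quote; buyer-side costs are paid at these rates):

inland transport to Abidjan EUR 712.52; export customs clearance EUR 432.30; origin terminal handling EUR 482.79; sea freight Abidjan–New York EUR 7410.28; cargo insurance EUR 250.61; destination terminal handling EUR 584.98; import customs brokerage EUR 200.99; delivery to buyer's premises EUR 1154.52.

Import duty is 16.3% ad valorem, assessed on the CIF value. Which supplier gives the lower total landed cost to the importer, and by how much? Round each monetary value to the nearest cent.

Supplier A (EXW):
CIF value = EXW price + inland to port + export clearance + origin terminal + freight + insurance = 10049.10 + 712.52 + 432.30 + 482.79 + 7410.28 + 250.61 = 19337.60
Import duty = 19337.60 × 16.3% = 3152.03
Buyer bears (A): 712.52 + 432.30 + 482.79 + 7410.28 + 250.61 + 584.98 + 200.99 + 1154.52 = 11228.99
Landed cost (A) = invoice 10049.10 + 11228.99 + duty 3152.03 = 24430.12
Supplier B (FOB):
CIF value = FOB price + freight + insurance = 10423.59 + 7410.28 + 250.61 = 18084.48
Import duty = 18084.48 × 16.3% = 2947.77
Buyer bears (B): 7410.28 + 250.61 + 584.98 + 200.99 + 1154.52 = 9601.38
Landed cost (B) = invoice 10423.59 + 9601.38 + duty 2947.77 = 22972.74
Difference = |24430.12 − 22972.74| = 1457.38

Supplier B is cheaper by EUR 1457.38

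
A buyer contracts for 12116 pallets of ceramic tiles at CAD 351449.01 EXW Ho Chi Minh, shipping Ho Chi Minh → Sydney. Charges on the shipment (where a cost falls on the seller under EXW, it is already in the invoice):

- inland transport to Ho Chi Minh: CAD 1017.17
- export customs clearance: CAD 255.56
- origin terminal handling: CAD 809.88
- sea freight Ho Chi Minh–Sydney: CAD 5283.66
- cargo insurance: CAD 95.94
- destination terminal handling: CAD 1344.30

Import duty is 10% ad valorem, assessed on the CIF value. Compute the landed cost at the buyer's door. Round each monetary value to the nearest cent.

Total landed cost: CAD 396146.64

EXW: the seller makes goods available at their premises; the buyer bears all onward costs.
CIF value = EXW price + inland to port + export clearance + origin terminal + freight + insurance = 351449.01 + 1017.17 + 255.56 + 809.88 + 5283.66 + 95.94 = 358911.22
Import duty = 358911.22 × 10% = 35891.12
Buyer bears: inland to port 1017.17 + export clearance 255.56 + origin terminal 809.88 + freight 5283.66 + insurance 95.94 + destination terminal 1344.30 + duty 35891.12 = 44697.63
Landed cost = invoice 351449.01 + 44697.63 = 396146.64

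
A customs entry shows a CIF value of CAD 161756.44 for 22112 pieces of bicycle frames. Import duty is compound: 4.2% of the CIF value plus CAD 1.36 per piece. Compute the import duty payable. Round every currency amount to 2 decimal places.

Import duty: CAD 36866.09

Ad valorem component: 161756.44 × 4.2% = 6793.77
Specific component: 22112 × 1.36 = 30072.32
Import duty = 6793.77 + 30072.32 = 36866.09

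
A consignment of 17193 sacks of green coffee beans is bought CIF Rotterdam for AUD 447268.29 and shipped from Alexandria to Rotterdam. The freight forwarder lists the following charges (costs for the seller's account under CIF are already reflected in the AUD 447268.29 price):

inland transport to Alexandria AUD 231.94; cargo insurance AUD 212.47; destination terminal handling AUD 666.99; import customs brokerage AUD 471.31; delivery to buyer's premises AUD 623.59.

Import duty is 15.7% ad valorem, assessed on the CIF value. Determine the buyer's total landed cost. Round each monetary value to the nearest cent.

Total landed cost: AUD 519251.30

CIF: the seller pays costs through ocean freight and marine insurance to the destination port.
Already in the invoice (seller's account under CIF): inland to port, insurance — exclude.
The CIF price already equals the CIF value: 447268.29
Import duty = 447268.29 × 15.7% = 70221.12
Buyer bears: destination terminal 666.99 + brokerage 471.31 + delivery 623.59 + duty 70221.12 = 71983.01
Landed cost = invoice 447268.29 + 71983.01 = 519251.30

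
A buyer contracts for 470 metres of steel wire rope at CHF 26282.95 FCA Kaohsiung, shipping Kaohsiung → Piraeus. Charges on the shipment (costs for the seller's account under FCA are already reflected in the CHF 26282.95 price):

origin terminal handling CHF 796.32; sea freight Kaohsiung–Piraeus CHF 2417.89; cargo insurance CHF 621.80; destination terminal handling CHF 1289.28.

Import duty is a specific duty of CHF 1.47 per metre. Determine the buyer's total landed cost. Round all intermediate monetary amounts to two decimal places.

Total landed cost: CHF 32099.14

FCA: the seller delivers export-cleared goods to the carrier; the buyer bears costs from that point.
CIF value = FCA price + origin terminal + freight + insurance = 26282.95 + 796.32 + 2417.89 + 621.80 = 30118.96
Import duty = 470 × 1.47 = 690.90
Buyer bears: origin terminal 796.32 + freight 2417.89 + insurance 621.80 + destination terminal 1289.28 + duty 690.90 = 5816.19
Landed cost = invoice 26282.95 + 5816.19 = 32099.14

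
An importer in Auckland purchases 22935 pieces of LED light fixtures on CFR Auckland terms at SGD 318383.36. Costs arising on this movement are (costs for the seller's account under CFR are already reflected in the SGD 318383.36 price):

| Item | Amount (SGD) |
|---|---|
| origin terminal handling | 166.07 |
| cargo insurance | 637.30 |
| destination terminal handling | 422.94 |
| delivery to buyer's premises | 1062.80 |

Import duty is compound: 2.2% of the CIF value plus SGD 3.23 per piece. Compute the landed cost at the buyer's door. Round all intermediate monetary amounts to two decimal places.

CFR: the seller pays costs through ocean freight to the destination port, but not insurance.
Already in the invoice (seller's account under CFR): origin terminal — exclude.
CIF value = CFR price + insurance = 318383.36 + 637.30 = 319020.66
Ad valorem component: 319020.66 × 2.2% = 7018.45
Specific component: 22935 × 3.23 = 74080.05
Import duty = 7018.45 + 74080.05 = 81098.50
Buyer bears: insurance 637.30 + destination terminal 422.94 + delivery 1062.80 + duty 81098.50 = 83221.54
Landed cost = invoice 318383.36 + 83221.54 = 401604.90

Total landed cost: SGD 401604.90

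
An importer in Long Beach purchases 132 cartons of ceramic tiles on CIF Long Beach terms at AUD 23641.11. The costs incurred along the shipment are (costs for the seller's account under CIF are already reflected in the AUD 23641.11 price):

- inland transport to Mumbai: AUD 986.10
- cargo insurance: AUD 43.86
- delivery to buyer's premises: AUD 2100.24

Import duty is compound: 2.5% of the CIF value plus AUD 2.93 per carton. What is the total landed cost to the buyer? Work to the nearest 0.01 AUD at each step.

CIF: the seller pays costs through ocean freight and marine insurance to the destination port.
Already in the invoice (seller's account under CIF): inland to port, insurance — exclude.
The CIF price already equals the CIF value: 23641.11
Ad valorem component: 23641.11 × 2.5% = 591.03
Specific component: 132 × 2.93 = 386.76
Import duty = 591.03 + 386.76 = 977.79
Buyer bears: delivery 2100.24 + duty 977.79 = 3078.03
Landed cost = invoice 23641.11 + 3078.03 = 26719.14

Total landed cost: AUD 26719.14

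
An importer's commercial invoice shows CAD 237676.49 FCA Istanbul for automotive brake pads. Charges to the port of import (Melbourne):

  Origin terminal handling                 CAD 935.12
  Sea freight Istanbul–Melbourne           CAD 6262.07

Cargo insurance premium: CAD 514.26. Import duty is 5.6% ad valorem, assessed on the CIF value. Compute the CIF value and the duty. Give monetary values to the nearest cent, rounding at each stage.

CIF = FCA price + pre-shipment costs + freight + insurance
CIF = 237676.49 + 935.12 + 6262.07 + 514.26 = 245387.94
Import duty = 245387.94 × 5.6% = 13741.72

CIF value: CAD 245387.94; import duty: CAD 13741.72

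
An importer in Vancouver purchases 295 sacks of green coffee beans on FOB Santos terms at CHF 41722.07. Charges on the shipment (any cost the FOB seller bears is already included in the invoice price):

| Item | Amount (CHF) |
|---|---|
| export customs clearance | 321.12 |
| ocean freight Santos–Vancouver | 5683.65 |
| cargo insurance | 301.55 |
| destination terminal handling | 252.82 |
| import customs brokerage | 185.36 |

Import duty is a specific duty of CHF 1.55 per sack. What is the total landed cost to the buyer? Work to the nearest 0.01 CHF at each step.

Total landed cost: CHF 48602.70

FOB: the seller bears costs until goods are on board at the origin port; the buyer bears freight, insurance and all costs thereafter.
Already in the invoice (seller's account under FOB): export clearance — exclude.
CIF value = FOB price + freight + insurance = 41722.07 + 5683.65 + 301.55 = 47707.27
Import duty = 295 × 1.55 = 457.25
Buyer bears: freight 5683.65 + insurance 301.55 + destination terminal 252.82 + brokerage 185.36 + duty 457.25 = 6880.63
Landed cost = invoice 41722.07 + 6880.63 = 48602.70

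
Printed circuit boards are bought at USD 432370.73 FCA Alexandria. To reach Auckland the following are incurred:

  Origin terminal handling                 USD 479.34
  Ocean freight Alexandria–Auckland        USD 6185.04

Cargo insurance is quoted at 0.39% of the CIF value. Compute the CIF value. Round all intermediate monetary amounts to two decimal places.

Let C be the CIF value. C = FCA price + pre-shipment costs + freight + 0.39% × C
C − 0.39% × C = 432370.73 + 479.34 + 6185.04
0.9961 × C = 439035.11
C = 439035.11 / 0.9961 = 440754.05
Insurance premium = 0.39% × 440754.05 = 1718.94

CIF value: USD 440754.05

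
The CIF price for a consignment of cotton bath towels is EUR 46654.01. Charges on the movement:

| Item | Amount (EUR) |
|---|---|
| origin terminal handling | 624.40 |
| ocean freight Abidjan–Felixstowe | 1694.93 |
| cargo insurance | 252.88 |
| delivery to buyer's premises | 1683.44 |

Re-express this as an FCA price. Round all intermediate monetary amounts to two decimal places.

Not relevant to the conversion: delivery — on the buyer under both terms; not part of either seller's price.
From CIF to FCA, the seller no longer bears: origin terminal, freight, insurance.
FCA price = 46654.01 − 624.40 − 1694.93 − 252.88 = 44081.80

FCA price: EUR 44081.80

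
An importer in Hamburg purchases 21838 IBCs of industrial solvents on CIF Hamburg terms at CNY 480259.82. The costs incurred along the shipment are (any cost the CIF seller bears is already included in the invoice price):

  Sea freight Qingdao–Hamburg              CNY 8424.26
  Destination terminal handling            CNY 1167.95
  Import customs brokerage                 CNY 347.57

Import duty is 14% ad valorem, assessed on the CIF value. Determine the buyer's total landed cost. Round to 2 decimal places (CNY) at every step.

CIF: the seller pays costs through ocean freight and marine insurance to the destination port.
Already in the invoice (seller's account under CIF): freight — exclude.
The CIF price already equals the CIF value: 480259.82
Import duty = 480259.82 × 14% = 67236.37
Buyer bears: destination terminal 1167.95 + brokerage 347.57 + duty 67236.37 = 68751.89
Landed cost = invoice 480259.82 + 68751.89 = 549011.71

Total landed cost: CNY 549011.71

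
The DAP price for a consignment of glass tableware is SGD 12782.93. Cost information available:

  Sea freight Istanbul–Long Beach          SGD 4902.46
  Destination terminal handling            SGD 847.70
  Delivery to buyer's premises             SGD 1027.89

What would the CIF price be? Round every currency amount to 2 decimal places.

Not relevant to the conversion: freight — on the seller under both DAP and CIF; already in the DAP price and stays in the CIF price.
From DAP to CIF, the seller no longer bears: destination terminal, delivery.
CIF price = 12782.93 − 847.70 − 1027.89 = 10907.34

CIF price: SGD 10907.34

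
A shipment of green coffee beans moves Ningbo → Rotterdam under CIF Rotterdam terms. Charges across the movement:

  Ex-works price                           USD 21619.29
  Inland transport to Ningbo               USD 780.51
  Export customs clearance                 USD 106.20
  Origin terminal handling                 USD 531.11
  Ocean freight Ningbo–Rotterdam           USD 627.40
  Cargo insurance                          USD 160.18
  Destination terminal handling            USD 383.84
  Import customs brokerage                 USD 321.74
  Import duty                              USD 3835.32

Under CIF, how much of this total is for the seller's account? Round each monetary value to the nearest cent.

Seller's account: USD 23824.69

CIF: the seller pays costs through ocean freight and marine insurance to the destination port.
Seller's account: goods 21619.29 + inland to port 780.51 + export clearance 106.20 + origin terminal 531.11 + freight 627.40 + insurance 160.18 = 23824.69
Buyer's account: destination terminal 383.84 + brokerage 321.74 + duty 3835.32 = 4540.90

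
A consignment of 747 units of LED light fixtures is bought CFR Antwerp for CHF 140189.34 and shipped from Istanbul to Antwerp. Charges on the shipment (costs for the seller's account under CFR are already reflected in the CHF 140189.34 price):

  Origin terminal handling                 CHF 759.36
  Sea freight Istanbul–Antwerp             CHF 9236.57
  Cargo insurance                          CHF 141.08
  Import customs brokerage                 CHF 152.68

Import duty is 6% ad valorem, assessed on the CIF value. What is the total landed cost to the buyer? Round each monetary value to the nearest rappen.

CFR: the seller pays costs through ocean freight to the destination port, but not insurance.
Already in the invoice (seller's account under CFR): origin terminal, freight — exclude.
CIF value = CFR price + insurance = 140189.34 + 141.08 = 140330.42
Import duty = 140330.42 × 6% = 8419.83
Buyer bears: insurance 141.08 + brokerage 152.68 + duty 8419.83 = 8713.59
Landed cost = invoice 140189.34 + 8713.59 = 148902.93

Total landed cost: CHF 148902.93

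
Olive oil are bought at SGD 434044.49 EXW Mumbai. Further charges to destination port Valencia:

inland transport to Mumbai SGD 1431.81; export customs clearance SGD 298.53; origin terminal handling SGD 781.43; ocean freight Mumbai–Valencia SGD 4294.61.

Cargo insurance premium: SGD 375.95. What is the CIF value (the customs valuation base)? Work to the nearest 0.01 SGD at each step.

CIF value: SGD 441226.82

CIF = EXW price + pre-shipment costs + freight + insurance
CIF = 434044.49 + 1431.81 + 298.53 + 781.43 + 4294.61 + 375.95 = 441226.82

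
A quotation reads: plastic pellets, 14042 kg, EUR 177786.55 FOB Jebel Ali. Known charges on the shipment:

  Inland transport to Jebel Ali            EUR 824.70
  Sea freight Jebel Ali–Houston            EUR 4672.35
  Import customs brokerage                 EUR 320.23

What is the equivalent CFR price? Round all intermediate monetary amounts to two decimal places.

Not relevant to the conversion: inland to port — on the seller under both FOB and CFR; already in the FOB price and stays in the CFR price. brokerage — on the buyer under both terms; not part of either seller's price.
From FOB to CFR, the seller additionally bears: freight.
CFR price = 177786.55 + 4672.35 = 182458.90

CFR price: EUR 182458.90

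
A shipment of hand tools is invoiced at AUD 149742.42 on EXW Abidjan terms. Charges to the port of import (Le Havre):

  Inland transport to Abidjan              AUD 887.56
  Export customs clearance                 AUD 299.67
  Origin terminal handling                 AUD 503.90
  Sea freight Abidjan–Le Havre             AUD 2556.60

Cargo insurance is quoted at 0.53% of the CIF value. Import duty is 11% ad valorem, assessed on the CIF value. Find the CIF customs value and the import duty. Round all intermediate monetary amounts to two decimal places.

CIF value: AUD 154810.65; import duty: AUD 17029.17

Let C be the CIF value. C = EXW price + pre-shipment costs + freight + 0.53% × C
C − 0.53% × C = 149742.42 + 887.56 + 299.67 + 503.90 + 2556.60
0.9947 × C = 153990.15
C = 153990.15 / 0.9947 = 154810.65
Insurance premium = 0.53% × 154810.65 = 820.50
Import duty = 154810.65 × 11% = 17029.17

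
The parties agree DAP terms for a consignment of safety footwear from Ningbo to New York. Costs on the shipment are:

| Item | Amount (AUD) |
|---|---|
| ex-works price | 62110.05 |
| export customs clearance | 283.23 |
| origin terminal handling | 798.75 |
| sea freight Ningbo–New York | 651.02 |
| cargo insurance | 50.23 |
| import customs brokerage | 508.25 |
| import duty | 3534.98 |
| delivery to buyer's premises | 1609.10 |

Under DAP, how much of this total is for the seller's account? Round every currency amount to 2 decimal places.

Seller's account: AUD 65502.38

DAP: the seller bears all costs to the named destination except import duty and clearance.
Seller's account: goods 62110.05 + export clearance 283.23 + origin terminal 798.75 + freight 651.02 + insurance 50.23 + delivery 1609.10 = 65502.38
Buyer's account: brokerage 508.25 + duty 3534.98 = 4043.23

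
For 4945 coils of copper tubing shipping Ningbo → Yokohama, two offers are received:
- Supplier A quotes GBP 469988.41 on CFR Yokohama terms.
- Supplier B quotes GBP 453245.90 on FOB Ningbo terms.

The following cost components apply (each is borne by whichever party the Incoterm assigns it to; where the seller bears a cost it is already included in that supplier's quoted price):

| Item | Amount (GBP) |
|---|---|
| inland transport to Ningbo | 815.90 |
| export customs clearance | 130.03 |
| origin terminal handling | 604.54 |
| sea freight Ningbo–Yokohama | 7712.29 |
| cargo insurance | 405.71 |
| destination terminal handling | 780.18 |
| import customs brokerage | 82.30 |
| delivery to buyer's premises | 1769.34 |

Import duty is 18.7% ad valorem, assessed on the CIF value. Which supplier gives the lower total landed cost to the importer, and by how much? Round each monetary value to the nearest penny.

Supplier A (CFR):
CIF value = CFR price + insurance = 469988.41 + 405.71 = 470394.12
Import duty = 470394.12 × 18.7% = 87963.70
Buyer bears (A): 405.71 + 780.18 + 82.30 + 1769.34 = 3037.53
Landed cost (A) = invoice 469988.41 + 3037.53 + duty 87963.70 = 560989.64
Supplier B (FOB):
CIF value = FOB price + freight + insurance = 453245.90 + 7712.29 + 405.71 = 461363.90
Import duty = 461363.90 × 18.7% = 86275.05
Buyer bears (B): 7712.29 + 405.71 + 780.18 + 82.30 + 1769.34 = 10749.82
Landed cost (B) = invoice 453245.90 + 10749.82 + duty 86275.05 = 550270.77
Difference = |560989.64 − 550270.77| = 10718.87

Supplier B is cheaper by GBP 10718.87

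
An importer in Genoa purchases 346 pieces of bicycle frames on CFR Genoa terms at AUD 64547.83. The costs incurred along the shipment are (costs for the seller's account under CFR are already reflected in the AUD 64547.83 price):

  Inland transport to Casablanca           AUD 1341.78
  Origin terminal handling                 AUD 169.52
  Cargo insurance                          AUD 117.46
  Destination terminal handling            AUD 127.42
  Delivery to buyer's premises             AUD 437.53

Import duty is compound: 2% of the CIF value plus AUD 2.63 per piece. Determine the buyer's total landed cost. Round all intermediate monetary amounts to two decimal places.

Total landed cost: AUD 67433.53

CFR: the seller pays costs through ocean freight to the destination port, but not insurance.
Already in the invoice (seller's account under CFR): inland to port, origin terminal — exclude.
CIF value = CFR price + insurance = 64547.83 + 117.46 = 64665.29
Ad valorem component: 64665.29 × 2% = 1293.31
Specific component: 346 × 2.63 = 909.98
Import duty = 1293.31 + 909.98 = 2203.29
Buyer bears: insurance 117.46 + destination terminal 127.42 + delivery 437.53 + duty 2203.29 = 2885.70
Landed cost = invoice 64547.83 + 2885.70 = 67433.53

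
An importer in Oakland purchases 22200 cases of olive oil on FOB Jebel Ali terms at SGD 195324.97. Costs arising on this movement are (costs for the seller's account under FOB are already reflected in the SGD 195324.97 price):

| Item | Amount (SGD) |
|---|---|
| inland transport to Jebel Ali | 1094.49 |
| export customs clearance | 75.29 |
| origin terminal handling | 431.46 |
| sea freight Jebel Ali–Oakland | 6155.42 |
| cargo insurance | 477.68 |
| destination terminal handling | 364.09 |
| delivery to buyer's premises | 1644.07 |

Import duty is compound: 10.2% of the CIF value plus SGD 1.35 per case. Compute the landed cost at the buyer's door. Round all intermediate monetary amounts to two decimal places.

FOB: the seller bears costs until goods are on board at the origin port; the buyer bears freight, insurance and all costs thereafter.
Already in the invoice (seller's account under FOB): inland to port, export clearance, origin terminal — exclude.
CIF value = FOB price + freight + insurance = 195324.97 + 6155.42 + 477.68 = 201958.07
Ad valorem component: 201958.07 × 10.2% = 20599.72
Specific component: 22200 × 1.35 = 29970.00
Import duty = 20599.72 + 29970.00 = 50569.72
Buyer bears: freight 6155.42 + insurance 477.68 + destination terminal 364.09 + delivery 1644.07 + duty 50569.72 = 59210.98
Landed cost = invoice 195324.97 + 59210.98 = 254535.95

Total landed cost: SGD 254535.95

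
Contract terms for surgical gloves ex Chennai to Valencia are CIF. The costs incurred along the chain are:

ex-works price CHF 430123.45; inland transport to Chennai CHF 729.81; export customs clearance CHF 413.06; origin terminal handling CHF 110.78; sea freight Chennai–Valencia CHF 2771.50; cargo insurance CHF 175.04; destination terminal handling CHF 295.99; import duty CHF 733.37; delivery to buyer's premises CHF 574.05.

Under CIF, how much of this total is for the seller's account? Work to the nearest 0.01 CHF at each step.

CIF: the seller pays costs through ocean freight and marine insurance to the destination port.
Seller's account: goods 430123.45 + inland to port 729.81 + export clearance 413.06 + origin terminal 110.78 + freight 2771.50 + insurance 175.04 = 434323.64
Buyer's account: destination terminal 295.99 + duty 733.37 + delivery 574.05 = 1603.41

Seller's account: CHF 434323.64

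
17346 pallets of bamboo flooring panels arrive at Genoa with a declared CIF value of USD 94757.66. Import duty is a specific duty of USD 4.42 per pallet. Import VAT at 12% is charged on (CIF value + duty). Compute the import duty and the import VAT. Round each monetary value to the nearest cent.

Import duty: USD 76669.32; import VAT: USD 20571.24

Import duty = 17346 × 4.42 = 76669.32
VAT base = CIF + duty = 94757.66 + 76669.32 = 171426.98
Import VAT = 171426.98 × 12% = 20571.24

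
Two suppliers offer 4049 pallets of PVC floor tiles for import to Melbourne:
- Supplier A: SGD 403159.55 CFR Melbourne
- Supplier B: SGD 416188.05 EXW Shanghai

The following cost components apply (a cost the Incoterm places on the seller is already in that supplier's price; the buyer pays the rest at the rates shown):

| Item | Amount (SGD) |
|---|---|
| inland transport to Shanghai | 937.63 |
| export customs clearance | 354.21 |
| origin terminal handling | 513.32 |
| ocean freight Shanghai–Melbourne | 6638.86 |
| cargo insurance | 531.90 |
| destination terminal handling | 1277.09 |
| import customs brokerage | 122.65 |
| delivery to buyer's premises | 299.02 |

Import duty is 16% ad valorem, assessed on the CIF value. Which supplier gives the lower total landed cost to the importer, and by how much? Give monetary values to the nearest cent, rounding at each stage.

Supplier A (CFR):
CIF value = CFR price + insurance = 403159.55 + 531.90 = 403691.45
Import duty = 403691.45 × 16% = 64590.63
Buyer bears (A): 531.90 + 1277.09 + 122.65 + 299.02 = 2230.66
Landed cost (A) = invoice 403159.55 + 2230.66 + duty 64590.63 = 469980.84
Supplier B (EXW):
CIF value = EXW price + inland to port + export clearance + origin terminal + freight + insurance = 416188.05 + 937.63 + 354.21 + 513.32 + 6638.86 + 531.90 = 425163.97
Import duty = 425163.97 × 16% = 68026.24
Buyer bears (B): 937.63 + 354.21 + 513.32 + 6638.86 + 531.90 + 1277.09 + 122.65 + 299.02 = 10674.68
Landed cost (B) = invoice 416188.05 + 10674.68 + duty 68026.24 = 494888.97
Difference = |469980.84 − 494888.97| = 24908.13

Supplier A is cheaper by SGD 24908.13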